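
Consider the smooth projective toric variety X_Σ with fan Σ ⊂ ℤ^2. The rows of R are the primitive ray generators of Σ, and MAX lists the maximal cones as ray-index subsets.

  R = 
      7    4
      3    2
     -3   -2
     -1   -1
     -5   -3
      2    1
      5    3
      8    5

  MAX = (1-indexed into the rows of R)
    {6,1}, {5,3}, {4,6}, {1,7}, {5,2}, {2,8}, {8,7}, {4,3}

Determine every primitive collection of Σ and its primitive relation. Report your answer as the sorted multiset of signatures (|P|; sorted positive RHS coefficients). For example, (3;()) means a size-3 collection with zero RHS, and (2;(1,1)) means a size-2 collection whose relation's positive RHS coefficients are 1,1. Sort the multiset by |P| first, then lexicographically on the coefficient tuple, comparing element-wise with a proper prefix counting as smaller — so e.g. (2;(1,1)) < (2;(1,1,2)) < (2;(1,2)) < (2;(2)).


The 20 primitive collections of Σ (r=8, n=2):

  {2,3}:  v_{2} + v_{3} = 0  so sig = (2;())
  {5,7}:  v_{5} + v_{7} = 0  so sig = (2;())
  {1,5}:  v_{1} + v_{5} = v_{6}  so sig = (2;(1))
  {2,4}:  v_{2} + v_{4} = v_{6}  so sig = (2;(1))
  {2,6}:  v_{2} + v_{6} = v_{7}  so sig = (2;(1))
  {2,7}:  v_{2} + v_{7} = v_{8}  so sig = (2;(1))
  {3,6}:  v_{3} + v_{6} = v_{4}  so sig = (2;(1))
  {3,7}:  v_{3} + v_{7} = v_{6}  so sig = (2;(1))
  {3,8}:  v_{3} + v_{8} = v_{7}  so sig = (2;(1))
  {4,8}:  v_{4} + v_{8} = v_{1}  so sig = (2;(1))
  {5,6}:  v_{5} + v_{6} = v_{3}  so sig = (2;(1))
  {5,8}:  v_{5} + v_{8} = v_{2}  so sig = (2;(1))
  {6,7}:  v_{6} + v_{7} = v_{1}  so sig = (2;(1))
  {1,2}:  v_{1} + v_{2} = 2·v_{7}  so sig = (2;(2))
  {1,3}:  v_{1} + v_{3} = 2·v_{6}  so sig = (2;(2))
  {4,5}:  v_{4} + v_{5} = 2·v_{3}  so sig = (2;(2))
  {4,7}:  v_{4} + v_{7} = 2·v_{6}  so sig = (2;(2))
  {6,8}:  v_{6} + v_{8} = 2·v_{7}  so sig = (2;(2))
  {1,4}:  v_{1} + v_{4} = 3·v_{6}  so sig = (2;(3))
  {1,8}:  v_{1} + v_{8} = 3·v_{7}  so sig = (2;(3))

Signatures (|P|; sorted positive RHS coefficients), sorted:
{ (2;()) ×2,  (2;(1)) ×11,  (2;(2)) ×5,  (2;(3)) ×2 }


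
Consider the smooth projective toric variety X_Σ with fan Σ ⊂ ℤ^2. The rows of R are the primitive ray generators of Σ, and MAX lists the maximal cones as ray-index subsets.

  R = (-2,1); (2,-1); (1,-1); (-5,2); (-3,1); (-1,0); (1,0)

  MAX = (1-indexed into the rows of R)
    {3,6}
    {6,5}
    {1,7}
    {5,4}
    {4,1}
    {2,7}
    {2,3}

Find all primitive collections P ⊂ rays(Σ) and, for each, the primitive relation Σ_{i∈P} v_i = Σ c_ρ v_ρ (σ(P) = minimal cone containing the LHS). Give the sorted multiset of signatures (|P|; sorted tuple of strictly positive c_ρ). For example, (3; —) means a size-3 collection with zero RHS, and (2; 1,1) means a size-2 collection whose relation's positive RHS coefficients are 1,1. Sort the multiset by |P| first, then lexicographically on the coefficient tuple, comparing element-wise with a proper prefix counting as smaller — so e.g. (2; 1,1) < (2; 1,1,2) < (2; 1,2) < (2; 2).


Minimal non-faces — 14 found among 7 rays, 7 max cones:

  • {1,2}:  v_{1} + v_{2} = 0  ⇒ sig = (2; —)
  • {6,7}:  v_{6} + v_{7} = 0  ⇒ sig = (2; —)
  • {1,3}:  v_{1} + v_{3} = v_{6}  ⇒ sig = (2; 1)
  • {1,5}:  v_{1} + v_{5} = v_{4}  ⇒ sig = (2; 1)
  • {1,6}:  v_{1} + v_{6} = v_{5}  ⇒ sig = (2; 1)
  • {2,4}:  v_{2} + v_{4} = v_{5}  ⇒ sig = (2; 1)
  • {2,5}:  v_{2} + v_{5} = v_{6}  ⇒ sig = (2; 1)
  • {2,6}:  v_{2} + v_{6} = v_{3}  ⇒ sig = (2; 1)
  • {3,7}:  v_{3} + v_{7} = v_{2}  ⇒ sig = (2; 1)
  • {5,7}:  v_{5} + v_{7} = v_{1}  ⇒ sig = (2; 1)
  • {3,4}:  v_{3} + v_{4} = v_{5} + v_{6}  ⇒ sig = (2; 1,1)
  • {3,5}:  v_{3} + v_{5} = 2·v_{6}  ⇒ sig = (2; 2)
  • {4,6}:  v_{4} + v_{6} = 2·v_{5}  ⇒ sig = (2; 2)
  • {4,7}:  v_{4} + v_{7} = 2·v_{1}  ⇒ sig = (2; 2)

Hence PRS(X_Σ) =
    (2; —)
    (2; —)
    (2; 1)
    (2; 1)
    (2; 1)
    (2; 1)
    (2; 1)
    (2; 1)
    (2; 1)
    (2; 1)
    (2; 1,1)
    (2; 2)
    (2; 2)
    (2; 2)


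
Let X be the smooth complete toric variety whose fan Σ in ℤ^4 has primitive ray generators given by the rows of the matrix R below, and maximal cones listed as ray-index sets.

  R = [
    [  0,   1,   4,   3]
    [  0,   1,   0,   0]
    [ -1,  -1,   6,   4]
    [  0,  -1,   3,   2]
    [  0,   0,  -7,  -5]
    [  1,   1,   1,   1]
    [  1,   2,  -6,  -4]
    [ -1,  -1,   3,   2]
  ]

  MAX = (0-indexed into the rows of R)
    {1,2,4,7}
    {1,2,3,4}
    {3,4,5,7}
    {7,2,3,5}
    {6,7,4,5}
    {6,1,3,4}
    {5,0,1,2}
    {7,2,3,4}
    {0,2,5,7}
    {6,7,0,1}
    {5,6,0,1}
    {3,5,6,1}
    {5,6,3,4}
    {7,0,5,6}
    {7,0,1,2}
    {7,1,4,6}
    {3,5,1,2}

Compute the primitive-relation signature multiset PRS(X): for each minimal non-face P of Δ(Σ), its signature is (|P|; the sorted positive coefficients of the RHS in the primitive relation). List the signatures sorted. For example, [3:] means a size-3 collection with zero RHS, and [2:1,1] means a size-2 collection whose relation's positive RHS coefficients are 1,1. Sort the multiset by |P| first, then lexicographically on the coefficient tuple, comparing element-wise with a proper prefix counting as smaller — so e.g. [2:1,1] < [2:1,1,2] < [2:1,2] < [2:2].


The 8 primitive collections of Σ (r=8, n=4):

  P={2,6}:  v_{2} + v_{6} = v_{1}  →  sig = [2:1]
  P={0,3}:  v_{0} + v_{3} = v_{2} + v_{5}  →  sig = [2:1,1]
  P={0,4}:  v_{0} + v_{4} = v_{6} + v_{7}  →  sig = [2:1,1]
  P={2,4,5}:  v_{2} + v_{4} + v_{5} = 0  →  sig = [3:]
  P={3,6,7}:  v_{3} + v_{6} + v_{7} = 0  →  sig = [3:]
  P={1,3,7}:  v_{1} + v_{3} + v_{7} = v_{2}  →  sig = [3:1]
  P={1,4,5}:  v_{1} + v_{4} + v_{5} = v_{6}  →  sig = [3:1]
  P={1,5,7}:  v_{1} + v_{5} + v_{7} = v_{0}  →  sig = [3:1]

so the primitive-relation signature multiset is
    [2:1]
    [2:1,1]
    [2:1,1]
    [3:]
    [3:]
    [3:1]
    [3:1]
    [3:1]


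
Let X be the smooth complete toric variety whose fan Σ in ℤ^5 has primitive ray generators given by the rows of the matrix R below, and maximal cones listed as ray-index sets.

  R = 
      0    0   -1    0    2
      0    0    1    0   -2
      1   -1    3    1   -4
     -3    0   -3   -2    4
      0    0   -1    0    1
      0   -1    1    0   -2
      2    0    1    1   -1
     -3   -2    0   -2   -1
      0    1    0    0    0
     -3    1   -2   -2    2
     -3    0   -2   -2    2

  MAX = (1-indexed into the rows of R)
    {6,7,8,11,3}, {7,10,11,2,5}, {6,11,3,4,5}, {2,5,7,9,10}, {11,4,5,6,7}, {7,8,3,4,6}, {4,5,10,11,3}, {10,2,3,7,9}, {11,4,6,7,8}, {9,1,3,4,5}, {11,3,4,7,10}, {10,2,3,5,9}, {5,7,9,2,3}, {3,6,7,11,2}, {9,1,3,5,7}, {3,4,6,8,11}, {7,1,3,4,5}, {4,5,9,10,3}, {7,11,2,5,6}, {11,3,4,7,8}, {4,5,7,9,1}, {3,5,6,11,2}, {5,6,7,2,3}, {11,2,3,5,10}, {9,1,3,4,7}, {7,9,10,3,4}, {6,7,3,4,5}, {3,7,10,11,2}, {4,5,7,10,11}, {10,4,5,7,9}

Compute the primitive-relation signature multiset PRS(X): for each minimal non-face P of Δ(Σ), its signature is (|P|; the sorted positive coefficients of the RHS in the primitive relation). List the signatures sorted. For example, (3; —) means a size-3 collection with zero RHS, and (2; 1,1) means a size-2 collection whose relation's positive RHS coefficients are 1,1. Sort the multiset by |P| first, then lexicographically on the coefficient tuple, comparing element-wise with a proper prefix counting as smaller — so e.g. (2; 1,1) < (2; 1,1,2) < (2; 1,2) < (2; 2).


Minimal non-faces — 17 found among 11 rays, 30 max cones:

  P={1,2}:  v_{1} + v_{2} = 0  ⟹  sig = (2; —)
  P={1,11}:  v_{1} + v_{11} = v_{4}  ⟹  sig = (2; 1)
  P={2,4}:  v_{2} + v_{4} = v_{11}  ⟹  sig = (2; 1)
  P={6,9}:  v_{6} + v_{9} = v_{2}  ⟹  sig = (2; 1)
  P={9,11}:  v_{9} + v_{11} = v_{10}  ⟹  sig = (2; 1)
  P={1,10}:  v_{1} + v_{10} = v_{4} + v_{9}  ⟹  sig = (2; 1,1)
  P={6,10}:  v_{6} + v_{10} = v_{2} + v_{11}  ⟹  sig = (2; 1,1)
  P={1,6}:  v_{1} + v_{6} = v_{3} + v_{4} + v_{5} + v_{7}  ⟹  sig = (2; 1,1,1,1)
  P={1,8}:  v_{1} + v_{8} = v_{3} + 2·v_{4} + v_{6} + v_{7}  ⟹  sig = (2; 1,1,1,2)
  P={2,8}:  v_{2} + v_{8} = v_{3} + v_{6} + v_{7} + 2·v_{11}  ⟹  sig = (2; 1,1,1,2)
  P={8,9}:  v_{8} + v_{9} = v_{3} + v_{7} + 2·v_{11}  ⟹  sig = (2; 1,1,2)
  P={8,10}:  v_{8} + v_{10} = v_{3} + v_{7} + 3·v_{11}  ⟹  sig = (2; 1,1,3)
  P={5,8}:  v_{5} + v_{8} = v_{4} + 2·v_{6}  ⟹  sig = (2; 1,2)
  P={3,5,7,10}:  v_{3} + v_{5} + v_{7} + v_{10} = v_{2}  ⟹  sig = (4; 1)
  P={3,5,7,11}:  v_{3} + v_{5} + v_{7} + v_{11} = v_{6}  ⟹  sig = (4; 1)
  P={3,4,5,7,9}:  v_{3} + v_{4} + v_{5} + v_{7} + v_{9} = 0  ⟹  sig = (5; —)
  P={3,4,6,7,11}:  v_{3} + v_{4} + v_{6} + v_{7} + v_{11} = v_{8}  ⟹  sig = (5; 1)

Hence PRS(X_Σ) =
{ (2; —),  (2; 1) ×4,  (2; 1,1) ×2,  (2; 1,1,1,1),  (2; 1,1,1,2) ×2,  (2; 1,1,2),  (2; 1,1,3),  (2; 1,2),  (4; 1) ×2,  (5; —),  (5; 1) }


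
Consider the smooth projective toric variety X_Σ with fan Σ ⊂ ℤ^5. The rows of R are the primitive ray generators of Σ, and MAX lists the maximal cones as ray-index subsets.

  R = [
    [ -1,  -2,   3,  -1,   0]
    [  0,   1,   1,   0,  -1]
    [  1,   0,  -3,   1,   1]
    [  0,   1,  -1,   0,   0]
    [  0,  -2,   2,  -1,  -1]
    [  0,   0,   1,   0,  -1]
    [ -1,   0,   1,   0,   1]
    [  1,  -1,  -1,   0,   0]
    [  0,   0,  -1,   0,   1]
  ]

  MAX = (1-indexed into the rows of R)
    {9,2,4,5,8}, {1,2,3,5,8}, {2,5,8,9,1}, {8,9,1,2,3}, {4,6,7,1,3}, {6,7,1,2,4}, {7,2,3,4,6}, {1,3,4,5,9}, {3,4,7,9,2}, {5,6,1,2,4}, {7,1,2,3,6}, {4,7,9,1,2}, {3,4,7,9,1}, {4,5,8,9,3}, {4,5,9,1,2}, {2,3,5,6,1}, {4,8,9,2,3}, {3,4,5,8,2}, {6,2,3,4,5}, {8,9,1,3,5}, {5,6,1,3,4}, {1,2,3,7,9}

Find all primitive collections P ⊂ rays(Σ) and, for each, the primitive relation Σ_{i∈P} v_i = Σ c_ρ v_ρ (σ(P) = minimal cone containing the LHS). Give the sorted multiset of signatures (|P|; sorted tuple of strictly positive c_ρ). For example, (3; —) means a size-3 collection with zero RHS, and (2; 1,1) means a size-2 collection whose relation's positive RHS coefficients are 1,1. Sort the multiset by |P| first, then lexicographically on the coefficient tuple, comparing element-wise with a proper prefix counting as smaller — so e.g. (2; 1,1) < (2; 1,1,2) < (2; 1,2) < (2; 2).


The 7 primitive collections of Σ (r=9, n=5):

  • {6,9}:  v_{6} + v_{9} = 0  ⇒ sig = (2; —)
  • {5,7}:  v_{5} + v_{7} = v_{1}  ⇒ sig = (2; 1)
  • {6,8}:  v_{6} + v_{8} = v_{2} + v_{3} + v_{5}  ⇒ sig = (2; 1,1,1)
  • {7,8}:  v_{7} + v_{8} = v_{1} + v_{2} + v_{3} + v_{9}  ⇒ sig = (2; 1,1,1,1)
  • {1,4,8}:  v_{1} + v_{4} + v_{8} = v_{5} + v_{9}  ⇒ sig = (3; 1,1)
  • {1,2,3,4}:  v_{1} + v_{2} + v_{3} + v_{4} = 0  ⇒ sig = (4; —)
  • {2,3,5,9}:  v_{2} + v_{3} + v_{5} + v_{9} = v_{8}  ⇒ sig = (4; 1)

Hence PRS(X_Σ) =
[(2; —), (2; 1), (2; 1,1,1), (2; 1,1,1,1), (3; 1,1), (4; —), (4; 1)]


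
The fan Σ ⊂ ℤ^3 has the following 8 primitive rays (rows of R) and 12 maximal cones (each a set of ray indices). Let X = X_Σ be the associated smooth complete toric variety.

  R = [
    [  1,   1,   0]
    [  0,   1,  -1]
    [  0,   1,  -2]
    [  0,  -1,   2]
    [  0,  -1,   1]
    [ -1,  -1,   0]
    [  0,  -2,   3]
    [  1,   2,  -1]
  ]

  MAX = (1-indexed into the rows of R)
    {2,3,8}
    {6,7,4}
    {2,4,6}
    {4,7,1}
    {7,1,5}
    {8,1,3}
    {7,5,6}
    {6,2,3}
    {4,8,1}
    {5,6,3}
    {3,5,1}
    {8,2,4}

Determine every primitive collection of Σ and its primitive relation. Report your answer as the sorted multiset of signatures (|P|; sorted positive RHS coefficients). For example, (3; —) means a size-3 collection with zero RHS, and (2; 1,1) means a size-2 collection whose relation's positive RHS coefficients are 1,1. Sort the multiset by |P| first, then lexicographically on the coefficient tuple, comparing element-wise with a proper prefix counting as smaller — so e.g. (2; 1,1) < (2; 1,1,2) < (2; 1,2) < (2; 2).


Primitive collections (10):

  {1,6}:  v_{1} + v_{6} = 0 — sig = (2; —)
  {2,5}:  v_{2} + v_{5} = 0 — sig = (2; —)
  {3,4}:  v_{3} + v_{4} = 0 — sig = (2; —)
  {1,2}:  v_{1} + v_{2} = v_{8} — sig = (2; 1)
  {2,7}:  v_{2} + v_{7} = v_{4} — sig = (2; 1)
  {3,7}:  v_{3} + v_{7} = v_{5} — sig = (2; 1)
  {4,5}:  v_{4} + v_{5} = v_{7} — sig = (2; 1)
  {5,8}:  v_{5} + v_{8} = v_{1} — sig = (2; 1)
  {6,8}:  v_{6} + v_{8} = v_{2} — sig = (2; 1)
  {7,8}:  v_{7} + v_{8} = v_{1} + v_{4} — sig = (2; 1,1)

Sorted signature multiset PRS(X):
    (2; —)
    (2; —)
    (2; —)
    (2; 1)
    (2; 1)
    (2; 1)
    (2; 1)
    (2; 1)
    (2; 1)
    (2; 1,1)


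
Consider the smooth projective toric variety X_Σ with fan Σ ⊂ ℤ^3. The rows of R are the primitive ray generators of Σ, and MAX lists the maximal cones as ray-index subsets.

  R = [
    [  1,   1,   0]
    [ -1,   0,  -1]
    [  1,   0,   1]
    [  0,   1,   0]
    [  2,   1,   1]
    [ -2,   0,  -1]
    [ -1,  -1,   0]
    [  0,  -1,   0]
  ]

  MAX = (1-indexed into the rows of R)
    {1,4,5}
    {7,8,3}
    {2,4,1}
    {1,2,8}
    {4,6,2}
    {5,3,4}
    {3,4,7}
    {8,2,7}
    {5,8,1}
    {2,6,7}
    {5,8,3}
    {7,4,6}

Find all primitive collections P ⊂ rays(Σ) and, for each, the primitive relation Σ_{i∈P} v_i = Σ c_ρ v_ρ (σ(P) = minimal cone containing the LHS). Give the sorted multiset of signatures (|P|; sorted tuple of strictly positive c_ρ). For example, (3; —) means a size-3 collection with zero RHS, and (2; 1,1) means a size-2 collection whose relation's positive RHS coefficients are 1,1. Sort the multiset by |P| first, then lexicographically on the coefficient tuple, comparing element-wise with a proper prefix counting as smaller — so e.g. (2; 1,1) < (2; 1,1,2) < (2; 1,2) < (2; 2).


Δ(Σ) — 8 vertices, 11 min non-faces:

  {1,7}:  v_{1} + v_{7} = 0 ; sig = (2; —)
  {2,3}:  v_{2} + v_{3} = 0 ; sig = (2; —)
  {4,8}:  v_{4} + v_{8} = 0 ; sig = (2; —)
  {1,3}:  v_{1} + v_{3} = v_{5} ; sig = (2; 1)
  {2,5}:  v_{2} + v_{5} = v_{1} ; sig = (2; 1)
  {5,6}:  v_{5} + v_{6} = v_{4} ; sig = (2; 1)
  {5,7}:  v_{5} + v_{7} = v_{3} ; sig = (2; 1)
  {1,6}:  v_{1} + v_{6} = v_{2} + v_{4} ; sig = (2; 1,1)
  {3,6}:  v_{3} + v_{6} = v_{4} + v_{7} ; sig = (2; 1,1)
  {6,8}:  v_{6} + v_{8} = v_{2} + v_{7} ; sig = (2; 1,1)
  {2,4,7}:  v_{2} + v_{4} + v_{7} = v_{6} ; sig = (3; 1)

Signatures (|P|; sorted positive RHS coefficients), sorted:
    |P|=2: 10 collections, coeffs (), (), (), (1), (1), (1), (1), (1,1), (1,1), (1,1)
    |P|=3: 1 collection, coeffs (1)


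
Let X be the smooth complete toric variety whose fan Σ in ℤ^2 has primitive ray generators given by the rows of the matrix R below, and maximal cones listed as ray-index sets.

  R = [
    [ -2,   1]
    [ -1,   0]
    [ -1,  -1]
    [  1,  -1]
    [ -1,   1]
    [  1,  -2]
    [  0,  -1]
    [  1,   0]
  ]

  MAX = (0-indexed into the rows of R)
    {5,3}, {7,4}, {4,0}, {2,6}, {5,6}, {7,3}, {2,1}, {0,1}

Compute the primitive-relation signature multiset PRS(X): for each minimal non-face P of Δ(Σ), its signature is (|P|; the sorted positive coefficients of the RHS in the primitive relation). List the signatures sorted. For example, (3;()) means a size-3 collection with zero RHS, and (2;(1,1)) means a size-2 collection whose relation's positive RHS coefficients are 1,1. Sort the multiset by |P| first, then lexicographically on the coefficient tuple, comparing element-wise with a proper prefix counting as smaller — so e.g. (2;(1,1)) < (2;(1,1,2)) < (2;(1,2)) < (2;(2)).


The 20 primitive collections of Σ (r=8, n=2):

  P={1,7}:  v_{1} + v_{7} = 0  ⟹  sig = (2;())
  P={3,4}:  v_{3} + v_{4} = 0  ⟹  sig = (2;())
  P={0,3}:  v_{0} + v_{3} = v_{1}  ⟹  sig = (2;(1))
  P={0,5}:  v_{0} + v_{5} = v_{2}  ⟹  sig = (2;(1))
  P={0,7}:  v_{0} + v_{7} = v_{4}  ⟹  sig = (2;(1))
  P={1,3}:  v_{1} + v_{3} = v_{6}  ⟹  sig = (2;(1))
  P={1,4}:  v_{1} + v_{4} = v_{0}  ⟹  sig = (2;(1))
  P={1,6}:  v_{1} + v_{6} = v_{2}  ⟹  sig = (2;(1))
  P={2,7}:  v_{2} + v_{7} = v_{6}  ⟹  sig = (2;(1))
  P={3,6}:  v_{3} + v_{6} = v_{5}  ⟹  sig = (2;(1))
  P={4,5}:  v_{4} + v_{5} = v_{6}  ⟹  sig = (2;(1))
  P={4,6}:  v_{4} + v_{6} = v_{1}  ⟹  sig = (2;(1))
  P={6,7}:  v_{6} + v_{7} = v_{3}  ⟹  sig = (2;(1))
  P={0,6}:  v_{0} + v_{6} = 2·v_{1}  ⟹  sig = (2;(2))
  P={1,5}:  v_{1} + v_{5} = 2·v_{6}  ⟹  sig = (2;(2))
  P={2,3}:  v_{2} + v_{3} = 2·v_{6}  ⟹  sig = (2;(2))
  P={2,4}:  v_{2} + v_{4} = 2·v_{1}  ⟹  sig = (2;(2))
  P={5,7}:  v_{5} + v_{7} = 2·v_{3}  ⟹  sig = (2;(2))
  P={0,2}:  v_{0} + v_{2} = 3·v_{1}  ⟹  sig = (2;(3))
  P={2,5}:  v_{2} + v_{5} = 3·v_{6}  ⟹  sig = (2;(3))

Sorted signature multiset PRS(X):
{ (2;()) ×2,  (2;(1)) ×11,  (2;(2)) ×5,  (2;(3)) ×2 }


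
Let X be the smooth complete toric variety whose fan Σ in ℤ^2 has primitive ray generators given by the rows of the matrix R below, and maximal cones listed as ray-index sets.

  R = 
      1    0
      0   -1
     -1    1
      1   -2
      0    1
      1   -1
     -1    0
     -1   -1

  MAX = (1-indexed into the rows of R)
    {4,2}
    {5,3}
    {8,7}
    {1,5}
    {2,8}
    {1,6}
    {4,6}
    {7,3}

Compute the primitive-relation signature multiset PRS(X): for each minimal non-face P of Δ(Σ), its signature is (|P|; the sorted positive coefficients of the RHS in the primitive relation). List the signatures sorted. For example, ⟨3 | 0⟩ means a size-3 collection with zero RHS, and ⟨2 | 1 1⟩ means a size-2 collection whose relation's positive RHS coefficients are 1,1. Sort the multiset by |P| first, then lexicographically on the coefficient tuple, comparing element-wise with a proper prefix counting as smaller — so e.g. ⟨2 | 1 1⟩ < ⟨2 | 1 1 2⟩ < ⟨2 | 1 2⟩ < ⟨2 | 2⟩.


20 collections generate NE(X_Σ); each relation:

  • {1,7}:  v_{1} + v_{7} = 0 ; sig = ⟨2 | 0⟩
  • {2,5}:  v_{2} + v_{5} = 0 ; sig = ⟨2 | 0⟩
  • {3,6}:  v_{3} + v_{6} = 0 ; sig = ⟨2 | 0⟩
  • {1,2}:  v_{1} + v_{2} = v_{6} ; sig = ⟨2 | 1⟩
  • {1,3}:  v_{1} + v_{3} = v_{5} ; sig = ⟨2 | 1⟩
  • {1,8}:  v_{1} + v_{8} = v_{2} ; sig = ⟨2 | 1⟩
  • {2,3}:  v_{2} + v_{3} = v_{7} ; sig = ⟨2 | 1⟩
  • {2,6}:  v_{2} + v_{6} = v_{4} ; sig = ⟨2 | 1⟩
  • {2,7}:  v_{2} + v_{7} = v_{8} ; sig = ⟨2 | 1⟩
  • {3,4}:  v_{3} + v_{4} = v_{2} ; sig = ⟨2 | 1⟩
  • {4,5}:  v_{4} + v_{5} = v_{6} ; sig = ⟨2 | 1⟩
  • {5,6}:  v_{5} + v_{6} = v_{1} ; sig = ⟨2 | 1⟩
  • {5,7}:  v_{5} + v_{7} = v_{3} ; sig = ⟨2 | 1⟩
  • {5,8}:  v_{5} + v_{8} = v_{7} ; sig = ⟨2 | 1⟩
  • {6,7}:  v_{6} + v_{7} = v_{2} ; sig = ⟨2 | 1⟩
  • {1,4}:  v_{1} + v_{4} = 2·v_{6} ; sig = ⟨2 | 2⟩
  • {3,8}:  v_{3} + v_{8} = 2·v_{7} ; sig = ⟨2 | 2⟩
  • {4,7}:  v_{4} + v_{7} = 2·v_{2} ; sig = ⟨2 | 2⟩
  • {6,8}:  v_{6} + v_{8} = 2·v_{2} ; sig = ⟨2 | 2⟩
  • {4,8}:  v_{4} + v_{8} = 3·v_{2} ; sig = ⟨2 | 3⟩

Sorted signature multiset PRS(X):
    ⟨2 | 0⟩
    ⟨2 | 0⟩
    ⟨2 | 0⟩
    ⟨2 | 1⟩
    ⟨2 | 1⟩
    ⟨2 | 1⟩
    ⟨2 | 1⟩
    ⟨2 | 1⟩
    ⟨2 | 1⟩
    ⟨2 | 1⟩
    ⟨2 | 1⟩
    ⟨2 | 1⟩
    ⟨2 | 1⟩
    ⟨2 | 1⟩
    ⟨2 | 1⟩
    ⟨2 | 2⟩
    ⟨2 | 2⟩
    ⟨2 | 2⟩
    ⟨2 | 2⟩
    ⟨2 | 3⟩


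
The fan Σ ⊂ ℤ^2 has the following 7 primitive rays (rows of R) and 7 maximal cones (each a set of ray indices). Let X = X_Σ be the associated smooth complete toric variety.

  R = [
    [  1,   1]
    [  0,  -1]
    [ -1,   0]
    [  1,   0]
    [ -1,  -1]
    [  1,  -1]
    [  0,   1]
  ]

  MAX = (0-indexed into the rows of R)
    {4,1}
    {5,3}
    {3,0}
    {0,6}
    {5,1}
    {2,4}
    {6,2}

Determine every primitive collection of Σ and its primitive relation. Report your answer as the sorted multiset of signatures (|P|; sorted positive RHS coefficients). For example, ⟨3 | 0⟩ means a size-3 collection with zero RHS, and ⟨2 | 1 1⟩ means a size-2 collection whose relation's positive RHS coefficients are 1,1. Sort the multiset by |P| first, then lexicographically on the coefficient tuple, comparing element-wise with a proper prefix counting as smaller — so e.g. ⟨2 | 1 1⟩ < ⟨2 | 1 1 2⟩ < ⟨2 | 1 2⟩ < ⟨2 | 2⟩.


|primitive collections| = 14. Relations:

  P = {0,4}:  v_{0} + v_{4} = 0 ; sig = ⟨2 | 0⟩
  P = {1,6}:  v_{1} + v_{6} = 0 ; sig = ⟨2 | 0⟩
  P = {2,3}:  v_{2} + v_{3} = 0 ; sig = ⟨2 | 0⟩
  P = {0,1}:  v_{0} + v_{1} = v_{3} ; sig = ⟨2 | 1⟩
  P = {0,2}:  v_{0} + v_{2} = v_{6} ; sig = ⟨2 | 1⟩
  P = {1,2}:  v_{1} + v_{2} = v_{4} ; sig = ⟨2 | 1⟩
  P = {1,3}:  v_{1} + v_{3} = v_{5} ; sig = ⟨2 | 1⟩
  P = {2,5}:  v_{2} + v_{5} = v_{1} ; sig = ⟨2 | 1⟩
  P = {3,4}:  v_{3} + v_{4} = v_{1} ; sig = ⟨2 | 1⟩
  P = {3,6}:  v_{3} + v_{6} = v_{0} ; sig = ⟨2 | 1⟩
  P = {4,6}:  v_{4} + v_{6} = v_{2} ; sig = ⟨2 | 1⟩
  P = {5,6}:  v_{5} + v_{6} = v_{3} ; sig = ⟨2 | 1⟩
  P = {0,5}:  v_{0} + v_{5} = 2·v_{3} ; sig = ⟨2 | 2⟩
  P = {4,5}:  v_{4} + v_{5} = 2·v_{1} ; sig = ⟨2 | 2⟩

Hence PRS(X_Σ) =
    |P|=2: 14 collections, coeffs (), (), (), (1), (1), (1), (1), (1), (1), (1), (1), (1), (2), (2)


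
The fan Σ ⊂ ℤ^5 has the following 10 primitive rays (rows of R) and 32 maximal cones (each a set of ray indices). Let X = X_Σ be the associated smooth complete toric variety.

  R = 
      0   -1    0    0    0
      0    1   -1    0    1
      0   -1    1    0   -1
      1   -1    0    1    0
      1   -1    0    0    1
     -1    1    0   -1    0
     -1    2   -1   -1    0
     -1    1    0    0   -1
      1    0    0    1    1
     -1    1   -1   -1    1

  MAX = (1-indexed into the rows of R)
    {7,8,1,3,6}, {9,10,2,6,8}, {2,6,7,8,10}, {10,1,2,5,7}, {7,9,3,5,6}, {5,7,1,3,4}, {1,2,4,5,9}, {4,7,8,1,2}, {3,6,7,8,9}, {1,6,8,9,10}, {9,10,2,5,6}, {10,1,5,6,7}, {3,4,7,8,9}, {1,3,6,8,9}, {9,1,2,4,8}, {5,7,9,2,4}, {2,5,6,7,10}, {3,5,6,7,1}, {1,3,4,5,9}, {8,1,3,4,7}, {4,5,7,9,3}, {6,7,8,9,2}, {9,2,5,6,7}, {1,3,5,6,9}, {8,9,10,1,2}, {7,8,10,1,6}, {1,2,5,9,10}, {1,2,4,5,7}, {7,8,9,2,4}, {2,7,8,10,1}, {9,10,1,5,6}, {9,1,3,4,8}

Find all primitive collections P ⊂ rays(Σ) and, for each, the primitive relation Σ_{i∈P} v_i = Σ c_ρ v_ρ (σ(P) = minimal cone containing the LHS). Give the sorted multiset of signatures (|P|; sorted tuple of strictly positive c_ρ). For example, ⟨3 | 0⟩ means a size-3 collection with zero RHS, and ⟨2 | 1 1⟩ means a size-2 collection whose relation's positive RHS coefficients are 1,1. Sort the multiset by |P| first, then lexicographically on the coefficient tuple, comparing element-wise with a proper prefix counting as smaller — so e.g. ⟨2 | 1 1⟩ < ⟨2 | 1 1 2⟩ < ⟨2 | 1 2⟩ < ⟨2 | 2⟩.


The 8 primitive collections of Σ (r=10, n=5):

  P = {2,3}:  v_{2} + v_{3} = 0  ⇒ sig = ⟨2 | 0⟩
  P = {4,6}:  v_{4} + v_{6} = 0  ⇒ sig = ⟨2 | 0⟩
  P = {5,8}:  v_{5} + v_{8} = 0  ⇒ sig = ⟨2 | 0⟩
  P = {3,10}:  v_{3} + v_{10} = v_{1} + v_{6}  ⇒ sig = ⟨2 | 1 1⟩
  P = {4,10}:  v_{4} + v_{10} = v_{1} + v_{2}  ⇒ sig = ⟨2 | 1 1⟩
  P = {1,2,6}:  v_{1} + v_{2} + v_{6} = v_{10}  ⇒ sig = ⟨3 | 1⟩
  P = {1,7,9}:  v_{1} + v_{7} + v_{9} = v_{2}  ⇒ sig = ⟨3 | 1⟩
  P = {7,9,10}:  v_{7} + v_{9} + v_{10} = 2·v_{2} + v_{6}  ⇒ sig = ⟨3 | 1 2⟩

Signatures (|P|; sorted positive RHS coefficients), sorted:
{ ⟨2 | 0⟩ ×3,  ⟨2 | 1 1⟩ ×2,  ⟨3 | 1⟩ ×2,  ⟨3 | 1 2⟩ }


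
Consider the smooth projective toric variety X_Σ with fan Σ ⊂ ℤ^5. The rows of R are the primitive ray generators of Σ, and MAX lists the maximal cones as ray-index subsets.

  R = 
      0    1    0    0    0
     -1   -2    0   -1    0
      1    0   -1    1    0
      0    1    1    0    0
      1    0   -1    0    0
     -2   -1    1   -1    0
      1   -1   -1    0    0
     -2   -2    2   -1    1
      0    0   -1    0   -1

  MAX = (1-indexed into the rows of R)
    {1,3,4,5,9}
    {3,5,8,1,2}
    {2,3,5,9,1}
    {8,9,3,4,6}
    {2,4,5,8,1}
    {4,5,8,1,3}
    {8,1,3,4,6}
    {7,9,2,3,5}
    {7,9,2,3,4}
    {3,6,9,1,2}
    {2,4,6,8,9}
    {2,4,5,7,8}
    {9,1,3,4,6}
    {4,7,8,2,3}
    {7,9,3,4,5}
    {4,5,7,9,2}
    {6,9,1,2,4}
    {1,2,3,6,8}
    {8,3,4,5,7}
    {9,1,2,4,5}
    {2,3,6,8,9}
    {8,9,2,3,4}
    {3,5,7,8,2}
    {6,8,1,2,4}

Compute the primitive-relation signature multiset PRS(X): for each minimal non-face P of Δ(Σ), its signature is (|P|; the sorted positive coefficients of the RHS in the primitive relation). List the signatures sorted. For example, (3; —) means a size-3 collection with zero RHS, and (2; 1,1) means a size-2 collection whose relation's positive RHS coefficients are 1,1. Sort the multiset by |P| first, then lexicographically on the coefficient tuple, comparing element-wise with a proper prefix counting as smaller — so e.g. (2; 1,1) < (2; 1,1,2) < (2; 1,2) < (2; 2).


9 minimal non-faces of Δ(Σ) (on 9 rays):

  P = {1,7}:  v_{1} + v_{7} = v_{5}  →  sig = (2; 1)
  P = {6,7}:  v_{6} + v_{7} = v_{2}  →  sig = (2; 1)
  P = {5,6}:  v_{5} + v_{6} = v_{1} + v_{2}  →  sig = (2; 1,1)
  P = {1,8,9}:  v_{1} + v_{8} + v_{9} = v_{6}  →  sig = (3; 1)
  P = {5,8,9}:  v_{5} + v_{8} + v_{9} = v_{2}  →  sig = (3; 1)
  P = {7,8,9}:  v_{7} + v_{8} + v_{9} = 2·v_{2} + v_{3} + v_{4}  →  sig = (3; 1,1,2)
  P = {1,2,3,4}:  v_{1} + v_{2} + v_{3} + v_{4} = 0  →  sig = (4; —)
  P = {2,3,4,5}:  v_{2} + v_{3} + v_{4} + v_{5} = v_{7}  →  sig = (4; 1)
  P = {2,3,4,6}:  v_{2} + v_{3} + v_{4} + v_{6} = v_{8} + v_{9}  →  sig = (4; 1,1)

Hence PRS(X_Σ) =
{ (2; 1) ×2,  (2; 1,1),  (3; 1) ×2,  (3; 1,1,2),  (4; —),  (4; 1),  (4; 1,1) }


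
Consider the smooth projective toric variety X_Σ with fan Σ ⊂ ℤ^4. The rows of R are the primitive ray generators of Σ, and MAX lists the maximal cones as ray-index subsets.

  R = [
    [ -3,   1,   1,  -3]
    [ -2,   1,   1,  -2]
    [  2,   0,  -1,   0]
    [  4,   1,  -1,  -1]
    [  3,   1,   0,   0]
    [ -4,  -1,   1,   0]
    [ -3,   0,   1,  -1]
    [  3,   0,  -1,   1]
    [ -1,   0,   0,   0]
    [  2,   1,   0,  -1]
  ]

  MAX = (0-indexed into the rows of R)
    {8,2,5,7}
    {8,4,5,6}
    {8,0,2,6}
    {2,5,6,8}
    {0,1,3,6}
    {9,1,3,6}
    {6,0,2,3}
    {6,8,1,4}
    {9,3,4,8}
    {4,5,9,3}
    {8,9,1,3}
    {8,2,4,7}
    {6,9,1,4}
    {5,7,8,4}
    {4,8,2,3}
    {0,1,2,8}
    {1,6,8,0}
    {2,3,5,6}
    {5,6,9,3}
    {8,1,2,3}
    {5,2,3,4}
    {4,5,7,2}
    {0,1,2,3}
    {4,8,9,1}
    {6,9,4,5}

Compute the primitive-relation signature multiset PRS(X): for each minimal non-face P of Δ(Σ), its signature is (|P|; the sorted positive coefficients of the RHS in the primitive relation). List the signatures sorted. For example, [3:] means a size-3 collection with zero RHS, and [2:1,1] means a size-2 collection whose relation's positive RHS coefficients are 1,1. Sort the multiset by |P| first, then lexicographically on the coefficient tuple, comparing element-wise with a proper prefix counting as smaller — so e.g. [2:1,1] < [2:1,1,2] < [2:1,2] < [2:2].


Primitive collections (21):

  • {6,7}:  v_{6} + v_{7} = 0  so sig = [2:]
  • {2,9}:  v_{2} + v_{9} = v_{3}  so sig = [2:1]
  • {0,4}:  v_{0} + v_{4} = v_{1} + v_{9}  so sig = [2:1,1]
  • {0,7}:  v_{0} + v_{7} = v_{1} + v_{2}  so sig = [2:1,1]
  • {1,7}:  v_{1} + v_{7} = v_{8} + v_{9}  so sig = [2:1,1]
  • {7,9}:  v_{7} + v_{9} = v_{2} + v_{4}  so sig = [2:1,1]
  • {0,9}:  v_{0} + v_{9} = v_{1} + v_{3} + v_{6}  so sig = [2:1,1,1]
  • {3,7}:  v_{3} + v_{7} = 2·v_{2} + v_{4}  so sig = [2:1,2]
  • {0,5}:  v_{0} + v_{5} = v_{2} + 3·v_{6}  so sig = [2:1,3]
  • {1,5}:  v_{1} + v_{5} = 2·v_{6}  so sig = [2:2]
  • {1,2,6}:  v_{1} + v_{2} + v_{6} = v_{0}  so sig = [3:1]
  • {2,4,6}:  v_{2} + v_{4} + v_{6} = v_{9}  so sig = [3:1]
  • {5,8,9}:  v_{5} + v_{8} + v_{9} = v_{6}  so sig = [3:1]
  • {6,8,9}:  v_{6} + v_{8} + v_{9} = v_{1}  so sig = [3:1]
  • {3,5,8}:  v_{3} + v_{5} + v_{8} = v_{2} + v_{6}  so sig = [3:1,1]
  • {3,6,8}:  v_{3} + v_{6} + v_{8} = v_{1} + v_{2}  so sig = [3:1,1]
  • {1,2,4}:  v_{1} + v_{2} + v_{4} = v_{8} + 2·v_{9}  so sig = [3:1,2]
  • {1,3,4}:  v_{1} + v_{3} + v_{4} = v_{8} + 3·v_{9}  so sig = [3:1,3]
  • {3,4,6}:  v_{3} + v_{4} + v_{6} = 2·v_{9}  so sig = [3:2]
  • {0,3,8}:  v_{0} + v_{3} + v_{8} = 2·v_{1} + 2·v_{2}  so sig = [3:2,2]
  • {2,4,5,8}:  v_{2} + v_{4} + v_{5} + v_{8} = 0  so sig = [4:]

so the primitive-relation signature multiset is
[[2:], [2:1], [2:1,1], [2:1,1], [2:1,1], [2:1,1], [2:1,1,1], [2:1,2], [2:1,3], [2:2], [3:1], [3:1], [3:1], [3:1], [3:1,1], [3:1,1], [3:1,2], [3:1,3], [3:2], [3:2,2], [4:]]


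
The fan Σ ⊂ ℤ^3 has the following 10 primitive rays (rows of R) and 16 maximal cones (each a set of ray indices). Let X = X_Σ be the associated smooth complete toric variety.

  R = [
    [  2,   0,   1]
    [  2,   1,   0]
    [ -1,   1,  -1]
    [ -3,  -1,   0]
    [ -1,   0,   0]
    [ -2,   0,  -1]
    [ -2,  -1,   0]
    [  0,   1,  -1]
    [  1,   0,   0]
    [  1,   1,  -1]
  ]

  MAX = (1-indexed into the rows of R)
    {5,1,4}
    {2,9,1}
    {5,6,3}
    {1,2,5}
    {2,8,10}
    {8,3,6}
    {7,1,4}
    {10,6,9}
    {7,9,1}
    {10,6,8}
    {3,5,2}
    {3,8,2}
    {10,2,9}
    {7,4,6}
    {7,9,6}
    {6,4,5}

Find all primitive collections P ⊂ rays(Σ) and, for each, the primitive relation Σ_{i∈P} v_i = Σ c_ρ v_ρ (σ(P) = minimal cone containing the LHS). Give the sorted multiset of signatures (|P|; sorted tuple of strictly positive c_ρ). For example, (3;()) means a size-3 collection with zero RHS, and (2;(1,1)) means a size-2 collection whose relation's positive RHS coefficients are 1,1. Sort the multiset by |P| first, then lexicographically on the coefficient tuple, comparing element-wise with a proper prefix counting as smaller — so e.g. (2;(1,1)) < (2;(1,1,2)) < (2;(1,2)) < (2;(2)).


The 21 primitive collections of Σ (r=10, n=3):

  P={1,6}:  v_{1} + v_{6} = 0  →  sig = (2;())
  P={2,7}:  v_{2} + v_{7} = 0  →  sig = (2;())
  P={5,9}:  v_{5} + v_{9} = 0  →  sig = (2;())
  P={1,8}:  v_{1} + v_{8} = v_{2}  →  sig = (2;(1))
  P={2,4}:  v_{2} + v_{4} = v_{5}  →  sig = (2;(1))
  P={2,6}:  v_{2} + v_{6} = v_{8}  →  sig = (2;(1))
  P={3,9}:  v_{3} + v_{9} = v_{8}  →  sig = (2;(1))
  P={4,9}:  v_{4} + v_{9} = v_{7}  →  sig = (2;(1))
  P={4,10}:  v_{4} + v_{10} = v_{6}  →  sig = (2;(1))
  P={5,7}:  v_{5} + v_{7} = v_{4}  →  sig = (2;(1))
  P={5,8}:  v_{5} + v_{8} = v_{3}  →  sig = (2;(1))
  P={5,10}:  v_{5} + v_{10} = v_{8}  →  sig = (2;(1))
  P={7,8}:  v_{7} + v_{8} = v_{6}  →  sig = (2;(1))
  P={8,9}:  v_{8} + v_{9} = v_{10}  →  sig = (2;(1))
  P={1,3}:  v_{1} + v_{3} = v_{2} + v_{5}  →  sig = (2;(1,1))
  P={1,10}:  v_{1} + v_{10} = v_{2} + v_{9}  →  sig = (2;(1,1))
  P={3,7}:  v_{3} + v_{7} = v_{5} + v_{6}  →  sig = (2;(1,1))
  P={4,8}:  v_{4} + v_{8} = v_{5} + v_{6}  →  sig = (2;(1,1))
  P={7,10}:  v_{7} + v_{10} = v_{6} + v_{9}  →  sig = (2;(1,1))
  P={3,4}:  v_{3} + v_{4} = 2·v_{5} + v_{6}  →  sig = (2;(1,2))
  P={3,10}:  v_{3} + v_{10} = 2·v_{8}  →  sig = (2;(2))

Sorted signature multiset PRS(X):
{ (2;()) ×3,  (2;(1)) ×11,  (2;(1,1)) ×5,  (2;(1,2)),  (2;(2)) }


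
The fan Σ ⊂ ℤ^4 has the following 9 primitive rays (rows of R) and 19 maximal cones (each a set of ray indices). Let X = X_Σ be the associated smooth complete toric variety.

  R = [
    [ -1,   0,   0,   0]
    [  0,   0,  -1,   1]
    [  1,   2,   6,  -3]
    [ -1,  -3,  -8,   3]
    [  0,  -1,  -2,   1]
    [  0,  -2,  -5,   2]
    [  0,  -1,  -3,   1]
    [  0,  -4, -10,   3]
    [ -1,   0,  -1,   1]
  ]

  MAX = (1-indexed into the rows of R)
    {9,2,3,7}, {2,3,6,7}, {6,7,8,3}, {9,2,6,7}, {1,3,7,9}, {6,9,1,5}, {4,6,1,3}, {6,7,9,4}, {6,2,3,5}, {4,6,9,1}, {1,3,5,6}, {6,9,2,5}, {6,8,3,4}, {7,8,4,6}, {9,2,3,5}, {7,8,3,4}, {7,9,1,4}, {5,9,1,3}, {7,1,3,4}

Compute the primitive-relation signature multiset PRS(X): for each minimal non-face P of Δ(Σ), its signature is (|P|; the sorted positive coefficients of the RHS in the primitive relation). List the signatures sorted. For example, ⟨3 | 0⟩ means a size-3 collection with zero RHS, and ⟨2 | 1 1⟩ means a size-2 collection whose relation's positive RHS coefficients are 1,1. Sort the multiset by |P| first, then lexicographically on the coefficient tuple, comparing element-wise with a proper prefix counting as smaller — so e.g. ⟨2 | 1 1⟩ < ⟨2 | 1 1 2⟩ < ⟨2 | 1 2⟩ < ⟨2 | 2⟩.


Σ has 12 primitive collections:

  {1,2}:  v_{1} + v_{2} = v_{9}  ⟹  sig = ⟨2 | 1⟩
  {5,7}:  v_{5} + v_{7} = v_{6}  ⟹  sig = ⟨2 | 1⟩
  {8,9}:  v_{8} + v_{9} = v_{4} + v_{7}  ⟹  sig = ⟨2 | 1 1⟩
  {2,4}:  v_{2} + v_{4} = v_{6} + v_{7} + v_{9}  ⟹  sig = ⟨2 | 1 1 1⟩
  {5,8}:  v_{5} + v_{8} = v_{3} + v_{4} + 2·v_{6}  ⟹  sig = ⟨2 | 1 1 2⟩
  {1,8}:  v_{1} + v_{8} = v_{3} + 2·v_{4}  ⟹  sig = ⟨2 | 1 2⟩
  {2,8}:  v_{2} + v_{8} = v_{6} + 2·v_{7}  ⟹  sig = ⟨2 | 1 2⟩
  {4,5}:  v_{4} + v_{5} = v_{1} + 2·v_{6}  ⟹  sig = ⟨2 | 1 2⟩
  {3,6,9}:  v_{3} + v_{6} + v_{9} = 0  ⟹  sig = ⟨3 | 0⟩
  {1,6,7}:  v_{1} + v_{6} + v_{7} = v_{4}  ⟹  sig = ⟨3 | 1⟩
  {3,4,9}:  v_{3} + v_{4} + v_{9} = v_{1} + v_{7}  ⟹  sig = ⟨3 | 1 1⟩
  {3,4,6,7}:  v_{3} + v_{4} + v_{6} + v_{7} = v_{8}  ⟹  sig = ⟨4 | 1⟩

so the primitive-relation signature multiset is
[⟨2 | 1⟩, ⟨2 | 1⟩, ⟨2 | 1 1⟩, ⟨2 | 1 1 1⟩, ⟨2 | 1 1 2⟩, ⟨2 | 1 2⟩, ⟨2 | 1 2⟩, ⟨2 | 1 2⟩, ⟨3 | 0⟩, ⟨3 | 1⟩, ⟨3 | 1 1⟩, ⟨4 | 1⟩]


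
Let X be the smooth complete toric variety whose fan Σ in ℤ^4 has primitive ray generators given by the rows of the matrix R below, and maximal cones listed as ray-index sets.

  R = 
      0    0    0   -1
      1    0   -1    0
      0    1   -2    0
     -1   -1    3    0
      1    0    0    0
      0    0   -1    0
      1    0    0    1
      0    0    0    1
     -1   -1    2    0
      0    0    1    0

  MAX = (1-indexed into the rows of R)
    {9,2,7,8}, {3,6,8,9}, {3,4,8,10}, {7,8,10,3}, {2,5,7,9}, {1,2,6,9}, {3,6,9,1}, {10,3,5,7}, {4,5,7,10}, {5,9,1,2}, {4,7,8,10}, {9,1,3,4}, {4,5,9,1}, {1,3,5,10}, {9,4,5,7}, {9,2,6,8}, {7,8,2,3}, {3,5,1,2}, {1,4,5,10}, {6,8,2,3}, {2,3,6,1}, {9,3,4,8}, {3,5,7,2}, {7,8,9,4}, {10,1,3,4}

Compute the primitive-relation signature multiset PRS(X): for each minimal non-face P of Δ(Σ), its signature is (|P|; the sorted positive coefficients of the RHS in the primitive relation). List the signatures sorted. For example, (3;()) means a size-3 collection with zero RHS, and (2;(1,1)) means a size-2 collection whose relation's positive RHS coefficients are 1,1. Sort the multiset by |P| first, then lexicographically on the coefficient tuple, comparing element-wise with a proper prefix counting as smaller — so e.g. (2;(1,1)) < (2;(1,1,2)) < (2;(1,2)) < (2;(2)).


Σ has 15 primitive collections:

  • {1,8}:  v_{1} + v_{8} = 0 — sig = (2;())
  • {6,10}:  v_{6} + v_{10} = 0 — sig = (2;())
  • {1,7}:  v_{1} + v_{7} = v_{5} — sig = (2;(1))
  • {2,10}:  v_{2} + v_{10} = v_{5} — sig = (2;(1))
  • {4,6}:  v_{4} + v_{6} = v_{9} — sig = (2;(1))
  • {5,6}:  v_{5} + v_{6} = v_{2} — sig = (2;(1))
  • {5,8}:  v_{5} + v_{8} = v_{7} — sig = (2;(1))
  • {9,10}:  v_{9} + v_{10} = v_{4} — sig = (2;(1))
  • {2,4}:  v_{2} + v_{4} = v_{5} + v_{9} — sig = (2;(1,1))
  • {6,7}:  v_{6} + v_{7} = v_{2} + v_{8} — sig = (2;(1,1))
  • {3,5,9}:  v_{3} + v_{5} + v_{9} = 0 — sig = (3;())
  • {2,3,9}:  v_{2} + v_{3} + v_{9} = v_{6} — sig = (3;(1))
  • {3,4,5}:  v_{3} + v_{4} + v_{5} = v_{10} — sig = (3;(1))
  • {3,7,9}:  v_{3} + v_{7} + v_{9} = v_{8} — sig = (3;(1))
  • {3,4,7}:  v_{3} + v_{4} + v_{7} = v_{8} + v_{10} — sig = (3;(1,1))

so the primitive-relation signature multiset is
    (2;())
    (2;())
    (2;(1))
    (2;(1))
    (2;(1))
    (2;(1))
    (2;(1))
    (2;(1))
    (2;(1,1))
    (2;(1,1))
    (3;())
    (3;(1))
    (3;(1))
    (3;(1))
    (3;(1,1))


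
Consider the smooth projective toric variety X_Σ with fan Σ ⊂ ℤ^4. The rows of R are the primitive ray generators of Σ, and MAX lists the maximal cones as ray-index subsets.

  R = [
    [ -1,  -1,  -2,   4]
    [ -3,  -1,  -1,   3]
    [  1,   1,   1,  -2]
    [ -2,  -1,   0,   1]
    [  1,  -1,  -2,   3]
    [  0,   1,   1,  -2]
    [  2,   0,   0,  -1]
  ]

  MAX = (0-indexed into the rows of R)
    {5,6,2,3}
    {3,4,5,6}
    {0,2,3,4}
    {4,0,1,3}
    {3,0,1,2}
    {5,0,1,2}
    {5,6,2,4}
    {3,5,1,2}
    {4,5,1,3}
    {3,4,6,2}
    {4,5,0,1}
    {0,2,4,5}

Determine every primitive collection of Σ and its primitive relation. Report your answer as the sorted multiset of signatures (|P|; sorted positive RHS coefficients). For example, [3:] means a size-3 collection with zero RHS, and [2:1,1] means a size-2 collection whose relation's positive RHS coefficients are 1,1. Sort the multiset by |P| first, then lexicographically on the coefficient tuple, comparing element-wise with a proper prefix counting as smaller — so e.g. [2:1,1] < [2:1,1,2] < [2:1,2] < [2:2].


Δ(Σ) — 7 vertices, 5 min non-faces:

  P = {0,6}:  v_{0} + v_{6} = v_{4} — sig = [2:1]
  P = {1,6}:  v_{1} + v_{6} = v_{3} + v_{4} + v_{5} — sig = [2:1,1,1]
  P = {0,3,5}:  v_{0} + v_{3} + v_{5} = v_{1} — sig = [3:1]
  P = {1,2,4}:  v_{1} + v_{2} + v_{4} = v_{0} — sig = [3:1]
  P = {2,3,4,5}:  v_{2} + v_{3} + v_{4} + v_{5} = 0 — sig = [4:]

Signatures (|P|; sorted positive RHS coefficients), sorted:
[[2:1], [2:1,1,1], [3:1], [3:1], [4:]]


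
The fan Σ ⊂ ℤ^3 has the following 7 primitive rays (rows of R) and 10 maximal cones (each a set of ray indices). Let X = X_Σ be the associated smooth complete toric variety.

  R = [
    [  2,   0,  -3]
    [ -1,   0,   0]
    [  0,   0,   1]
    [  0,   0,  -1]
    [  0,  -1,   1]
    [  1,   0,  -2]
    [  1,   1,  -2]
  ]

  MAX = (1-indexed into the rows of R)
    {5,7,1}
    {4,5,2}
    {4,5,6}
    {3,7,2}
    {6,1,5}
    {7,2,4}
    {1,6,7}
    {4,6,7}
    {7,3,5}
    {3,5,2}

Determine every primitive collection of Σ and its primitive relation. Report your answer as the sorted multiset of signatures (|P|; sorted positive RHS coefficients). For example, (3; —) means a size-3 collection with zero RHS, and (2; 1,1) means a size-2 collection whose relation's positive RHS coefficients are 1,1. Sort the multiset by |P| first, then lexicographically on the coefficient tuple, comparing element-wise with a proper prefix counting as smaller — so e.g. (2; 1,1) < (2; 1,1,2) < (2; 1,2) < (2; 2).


9 minimal non-faces of Δ(Σ) (on 7 rays):

  P={3,4}:  v_{3} + v_{4} = 0  →  sig = (2; —)
  P={1,2}:  v_{1} + v_{2} = v_{4} + v_{6}  →  sig = (2; 1,1)
  P={3,6}:  v_{3} + v_{6} = v_{5} + v_{7}  →  sig = (2; 1,1)
  P={1,4}:  v_{1} + v_{4} = 2·v_{6}  →  sig = (2; 2)
  P={2,6}:  v_{2} + v_{6} = 2·v_{4}  →  sig = (2; 2)
  P={1,3}:  v_{1} + v_{3} = 2·v_{5} + 2·v_{7}  →  sig = (2; 2,2)
  P={2,5,7}:  v_{2} + v_{5} + v_{7} = v_{4}  →  sig = (3; 1)
  P={4,5,7}:  v_{4} + v_{5} + v_{7} = v_{6}  →  sig = (3; 1)
  P={5,6,7}:  v_{5} + v_{6} + v_{7} = v_{1}  →  sig = (3; 1)

Sorted signature multiset PRS(X):
{ (2; —),  (2; 1,1) ×2,  (2; 2) ×2,  (2; 2,2),  (3; 1) ×3 }


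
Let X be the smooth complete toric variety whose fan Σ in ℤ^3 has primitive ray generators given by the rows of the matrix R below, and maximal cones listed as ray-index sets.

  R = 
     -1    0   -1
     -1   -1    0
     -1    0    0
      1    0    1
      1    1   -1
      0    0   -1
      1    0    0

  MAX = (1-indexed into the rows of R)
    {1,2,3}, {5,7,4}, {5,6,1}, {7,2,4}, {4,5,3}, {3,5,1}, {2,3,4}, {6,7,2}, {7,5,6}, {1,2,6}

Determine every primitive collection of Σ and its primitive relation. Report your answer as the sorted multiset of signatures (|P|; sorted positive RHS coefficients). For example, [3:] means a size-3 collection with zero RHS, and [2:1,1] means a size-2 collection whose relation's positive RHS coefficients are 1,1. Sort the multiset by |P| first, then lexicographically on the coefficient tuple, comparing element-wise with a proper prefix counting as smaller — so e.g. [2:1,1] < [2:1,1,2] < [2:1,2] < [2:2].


Δ(Σ) — 7 vertices, 6 min non-faces:

  {1,4}:  v_{1} + v_{4} = 0 ; sig = [2:]
  {3,7}:  v_{3} + v_{7} = 0 ; sig = [2:]
  {1,7}:  v_{1} + v_{7} = v_{6} ; sig = [2:1]
  {2,5}:  v_{2} + v_{5} = v_{6} ; sig = [2:1]
  {3,6}:  v_{3} + v_{6} = v_{1} ; sig = [2:1]
  {4,6}:  v_{4} + v_{6} = v_{7} ; sig = [2:1]

Hence PRS(X_Σ) =
    [2:]
    [2:]
    [2:1]
    [2:1]
    [2:1]
    [2:1]
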